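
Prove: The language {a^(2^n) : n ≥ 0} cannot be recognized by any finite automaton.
Assume for contradiction that L is regular, and let p ≥ 1 be the pumping length given by the pumping lemma.
Choose s = a^(2^p). Then s ∈ L and |s| = 2^p ≥ p.
By the pumping lemma, s = xyz for some x, y, z with |xy| ≤ p, |y| ≥ 1, and xy^i z ∈ L for every i ≥ 0.
Here y = a^k for some k with 1 ≤ k ≤ |xy| ≤ p, and p < 2^p.

Take i = 2: |xy²z| = 2^p + k.
Now 2^p < 2^p + k ≤ 2^p + p < 2^p + 2^p = 2^(p+1).
So |xy²z| lies strictly between the consecutive powers of two 2^p and 2^(p+1), hence is not a power of 2, and xy²z ∉ L.

This contradicts the pumping lemma, which requires xy^i z ∈ L for all i ≥ 0.
Hence L = {a^(2^n) : n ≥ 0} is not regular. ∎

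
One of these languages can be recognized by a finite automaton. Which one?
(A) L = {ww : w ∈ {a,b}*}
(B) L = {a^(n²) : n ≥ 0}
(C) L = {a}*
(C) {a}*

(C) L = {a}* is regular.

This can be recognized by a finite automaton (DFA/NFA).
Regular expressions like {a}* define regular languages.

The other choices are not regular:
- {ww : w ∈ {a,b}*}: After pumping, the two halves no longer match
- {a^(n²) : n ≥ 0}: After pumping, length is no longer a perfect square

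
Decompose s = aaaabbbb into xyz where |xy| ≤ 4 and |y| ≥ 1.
x = '', y = 'aaaa', z = 'bbbb'

For s = aaaabbbb and p = 4, one valid decomposition is:
- x = '' (length 0)
- y = 'aaaa' (length 4)
- z = 'bbbb' (length 4)

Verification:
- xyz = '' + 'aaaa' + 'bbbb' = aaaabbbb ✓
- |xy| = 4 ≤ 4 ✓
- |y| = 4 > 0 ✓

All pumping lemma constraints are satisfied.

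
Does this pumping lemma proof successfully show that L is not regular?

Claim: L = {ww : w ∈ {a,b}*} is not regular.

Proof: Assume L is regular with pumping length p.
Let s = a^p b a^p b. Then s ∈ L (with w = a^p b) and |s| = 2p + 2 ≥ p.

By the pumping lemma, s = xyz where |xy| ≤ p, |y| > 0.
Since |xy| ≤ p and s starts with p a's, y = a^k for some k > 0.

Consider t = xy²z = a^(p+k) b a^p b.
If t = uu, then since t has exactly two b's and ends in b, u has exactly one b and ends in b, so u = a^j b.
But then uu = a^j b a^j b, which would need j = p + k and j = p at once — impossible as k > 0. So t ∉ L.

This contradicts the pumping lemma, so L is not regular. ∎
The proof is correct.

This proof is valid because:
1. s = a^p b a^p b is in L and is chosen in terms of p, so |s| ≥ p holds for every p
2. The decomposition analysis is correct: |xy| ≤ p forces y to lie inside the leading a's
3. The contradiction is valid: the argument shows a^(p+k) b a^p b cannot be split into two equal halves
4. The conclusion follows logically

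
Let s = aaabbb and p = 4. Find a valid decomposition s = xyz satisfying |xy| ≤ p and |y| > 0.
x = 'aa', y = 'ab', z = 'bb'

For s = aaabbb and p = 4, one valid decomposition is:
- x = 'aa' (length 2)
- y = 'ab' (length 2)
- z = 'bb' (length 2)

Verification:
- xyz = 'aa' + 'ab' + 'bb' = aaabbb ✓
- |xy| = 4 ≤ 4 ✓
- |y| = 2 > 0 ✓

All pumping lemma constraints are satisfied.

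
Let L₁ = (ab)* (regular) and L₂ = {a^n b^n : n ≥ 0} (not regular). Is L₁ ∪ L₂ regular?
No — L₁ ∪ L₂ is not regular.

Let U = (ab)* ∪ {a^n b^n}. If U were regular, then U ∩ aa*bb* would be regular (closure under intersection with a regular language). But (ab)* ∩ aa*bb* = {ab} and {a^n b^n} ∩ aa*bb* = {a^n b^n : n ≥ 1}, so U ∩ aa*bb* = {a^n b^n : n ≥ 1}, which is not regular. Hence U is not regular.

Note that the bare facts "L₁ regular, L₂ non-regular" do not settle the question by themselves: the closure of regular languages under ∪, ∩, complement and difference applies only when BOTH operands are regular. With a non-regular operand the result can come out regular or non-regular depending on the specific languages, so one has to work out L₁ ∪ L₂ for this particular pair, as above.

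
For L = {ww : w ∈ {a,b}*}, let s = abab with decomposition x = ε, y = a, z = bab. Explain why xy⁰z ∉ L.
xy⁰z = bab ∉ L

Pumping with i = 0 replaces y = a by y⁰ = ε:
- Original: s = xyz = abab; abab splits into halves ab · ab, which are equal, so it is in L (w = ab)
- Pumped: xy⁰z = ε · ε · bab = bab
- bab has odd length 3, so it cannot be written as ww and is not in L

The pumping lemma would require xy⁰z ∈ L, so this decomposition yields a contradiction.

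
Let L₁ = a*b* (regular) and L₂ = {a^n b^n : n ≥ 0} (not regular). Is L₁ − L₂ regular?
No — L₁ − L₂ is not regular.

a*b* − {a^n b^n} = {a^n b^m : n ≠ m}. If this were regular, then its complement intersected with a*b*, namely {a^n b^n : n ≥ 0}, would be regular too (closure under complement and intersection) — contradiction. So L₁ − L₂ is not regular.

Note that the bare facts "L₁ regular, L₂ non-regular" do not settle the question by themselves: the closure of regular languages under ∪, ∩, complement and difference applies only when BOTH operands are regular. With a non-regular operand the result can come out regular or non-regular depending on the specific languages, so one has to work out L₁ − L₂ for this particular pair, as above.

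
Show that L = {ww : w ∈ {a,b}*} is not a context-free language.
Assume for contradiction that L is context-free, and let p ≥ 1 be the pumping length given by the pumping lemma for CFLs.
Choose s = a^p b^p a^p b^p. Then s ∈ L (take w = a^p b^p) and |s| = 4p ≥ p.
By the CFL pumping lemma, s = uvxyz for some u, v, x, y, z with |vxy| ≤ p, |vy| ≥ 1, and uv^i xy^i z ∈ L for every i ≥ 0.

Write s as four blocks A₁ B₁ A₂ B₂ with A₁ = A₂ = a^p and B₁ = B₂ = b^p. Since |vxy| ≤ p, the window vxy lies inside at most two adjacent blocks. Take i = 0 and let t = uxz, so |t| = 4p − |vy| with 1 ≤ |vy| ≤ p. If |t| is odd, t ∉ L immediately, so assume |vy| is even (hence |vy| ≥ 2) and |t|/2 = 2p − |vy|/2, which satisfies p ≤ |t|/2 ≤ 2p − 1.

Case 1 (vxy inside A₁B₁): t = a^(p−j) b^(p−l) a^p b^p with j + l = |vy|. The second half of t has length < 2p, so it is a suffix of the trailing a^p b^p and ends in b; the first half is a^(p−j) b^(p−l) a^((j+l)/2), which ends in a because (j+l)/2 ≥ 1. The halves differ, so t ∉ L.

Case 2 (vxy inside B₁A₂, straddling the middle): t = a^p b^(p−j) a^(p−l) b^p with j + l = |vy|. If t = ww, then w is a prefix of t of length ≥ p, so w begins with a^p; and w is a suffix of t of length ≥ p, so w ends with b^p. That forces |w| ≥ 2p, contradicting |w| = |t|/2 ≤ 2p − 1. So t ∉ L.

Case 3 (vxy inside A₂B₂): t = a^p b^p a^(p−j) b^(p−l) with j + l = |vy|. The first half of t is a prefix of a^p b^p, so it begins with a; the second half is b^((j+l)/2) a^(p−j) b^(p−l), which begins with b. The halves differ, so t ∉ L.

In every case uv⁰xy⁰z = uxz ∉ L.

This contradicts the CFL pumping lemma, which requires uv^i xy^i z ∈ L for all i ≥ 0.
Hence L = {ww : w ∈ {a,b}*} is not context-free. ∎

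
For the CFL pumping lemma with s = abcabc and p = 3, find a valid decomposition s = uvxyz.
u='ab', v='c', x='a', y='b', z='c'

For s = abcabc with pumping length p = 3:

One valid decomposition:
- u = 'ab'
- v = 'c'
- x = 'a'
- y = 'b'
- z = 'c'

Verification:
- uvxyz = 'ab' + 'c' + 'a' + 'b' + 'c' = abcabc ✓
- |vxy| = |'cab'| = 3 ≤ 3 ✓
- |vy| = |'cb'| = 2 > 0 ✓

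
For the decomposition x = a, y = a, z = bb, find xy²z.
aaabb

Given x = 'a', y = 'a', z = 'bb' and i = 2:

xy^2z = x + y·y·...·y (2 times) + z
       = 'a' + 'a'^2 + 'bb'
       = 'a' + 'aa' + 'bb'
       = 'aaabb'

The pumped string is 'aaabb' with length 5.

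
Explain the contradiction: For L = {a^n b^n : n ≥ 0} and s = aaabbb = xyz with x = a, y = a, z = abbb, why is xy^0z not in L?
xy⁰z = aabbb ∉ L

Pumping with i = 0 replaces y = a by y⁰ = ε:
- Original: s = xyz = aaabbb; aaabbb = a^3 b^3 has equal counts (3 = 3), so it is in L
- Pumped: xy⁰z = a · ε · abbb = aabbb
- aabbb has 2 a's and 3 b's; 2 ≠ 3, so it is not in L

The pumping lemma would require xy⁰z ∈ L, so this decomposition yields a contradiction.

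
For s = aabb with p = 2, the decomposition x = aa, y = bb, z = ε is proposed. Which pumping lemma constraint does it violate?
Violated: |xy| ≤ p

The decomposition x = aa, y = bb, z = ε for s = aabb with p = 2
violates the constraint: |xy| ≤ p

|xy| = |aabb| = 4 > 2 = p. The decomposition puts too many characters in xy.

Pumping lemma constraints:
1. xyz = s (decomposition is valid)
2. |xy| ≤ p
3. |y| > 0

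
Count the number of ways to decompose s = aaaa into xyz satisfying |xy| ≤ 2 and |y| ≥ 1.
3

For s = 'aaaa' with pumping length p = 2:

Constraints: |xy| ≤ 2, |y| > 0

Valid decompositions (|xy| ≤ p, |y| ≥ 1):
  • x='', y='a', z='aaa'
  • x='a', y='a', z='aa'
  • x='', y='aa', z='aa'

Total count: 3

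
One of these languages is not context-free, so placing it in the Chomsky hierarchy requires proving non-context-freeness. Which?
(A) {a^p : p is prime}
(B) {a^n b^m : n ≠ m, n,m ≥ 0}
(A) {a^p : p is prime}

(A) {a^p : p is prime} requires the CFL pumping lemma.

- {a^n b^m : n ≠ m, n,m ≥ 0} is context-free (but not regular)
  • Can be shown non-regular with the regular pumping lemma
  • After pumping a's, we can make n = m

- {a^p : p is prime} is NOT context-free
  • Requires the CFL pumping lemma to prove
  • The CFL pumping lemma also fails because prime gaps are unbounded

The CFL pumping lemma is "stronger" in that it can prove non-membership
in the larger class of context-free languages.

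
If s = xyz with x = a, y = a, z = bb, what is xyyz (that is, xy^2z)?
aaabb

Given x = 'a', y = 'a', z = 'bb' and i = 2:

xy^2z = x + y·y·...·y (2 times) + z
       = 'a' + 'a'^2 + 'bb'
       = 'a' + 'aa' + 'bb'
       = 'aaabb'

The pumped string is 'aaabb' with length 5.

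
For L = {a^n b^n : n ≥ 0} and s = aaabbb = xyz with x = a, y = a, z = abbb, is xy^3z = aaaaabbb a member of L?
No

xy³z = a · aaa · abbb = aaaaabbb.
aaaaabbb has 5 a's and 3 b's; 5 ≠ 3, so it is not in L.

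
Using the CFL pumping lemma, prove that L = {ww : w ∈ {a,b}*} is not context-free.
Assume for contradiction that L is context-free, and let p ≥ 1 be the pumping length given by the pumping lemma for CFLs.
Choose s = a^p b^p a^p b^p. Then s ∈ L (take w = a^p b^p) and |s| = 4p ≥ p.
By the CFL pumping lemma, s = uvxyz for some u, v, x, y, z with |vxy| ≤ p, |vy| ≥ 1, and uv^i xy^i z ∈ L for every i ≥ 0.

Write s as four blocks A₁ B₁ A₂ B₂ with A₁ = A₂ = a^p and B₁ = B₂ = b^p. Since |vxy| ≤ p, the window vxy lies inside at most two adjacent blocks. Take i = 0 and let t = uxz, so |t| = 4p − |vy| with 1 ≤ |vy| ≤ p. If |t| is odd, t ∉ L immediately, so assume |vy| is even (hence |vy| ≥ 2) and |t|/2 = 2p − |vy|/2, which satisfies p ≤ |t|/2 ≤ 2p − 1.

Case 1 (vxy inside A₁B₁): t = a^(p−j) b^(p−l) a^p b^p with j + l = |vy|. The second half of t has length < 2p, so it is a suffix of the trailing a^p b^p and ends in b; the first half is a^(p−j) b^(p−l) a^((j+l)/2), which ends in a because (j+l)/2 ≥ 1. The halves differ, so t ∉ L.

Case 2 (vxy inside B₁A₂, straddling the middle): t = a^p b^(p−j) a^(p−l) b^p with j + l = |vy|. If t = ww, then w is a prefix of t of length ≥ p, so w begins with a^p; and w is a suffix of t of length ≥ p, so w ends with b^p. That forces |w| ≥ 2p, contradicting |w| = |t|/2 ≤ 2p − 1. So t ∉ L.

Case 3 (vxy inside A₂B₂): t = a^p b^p a^(p−j) b^(p−l) with j + l = |vy|. The first half of t is a prefix of a^p b^p, so it begins with a; the second half is b^((j+l)/2) a^(p−j) b^(p−l), which begins with b. The halves differ, so t ∉ L.

In every case uv⁰xy⁰z = uxz ∉ L.

This contradicts the CFL pumping lemma, which requires uv^i xy^i z ∈ L for all i ≥ 0.
Hence L = {ww : w ∈ {a,b}*} is not context-free. ∎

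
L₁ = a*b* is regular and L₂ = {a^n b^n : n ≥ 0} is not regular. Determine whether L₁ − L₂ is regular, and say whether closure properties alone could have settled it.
No — L₁ − L₂ is not regular.

a*b* − {a^n b^n} = {a^n b^m : n ≠ m}. If this were regular, then its complement intersected with a*b*, namely {a^n b^n : n ≥ 0}, would be regular too (closure under complement and intersection) — contradiction. So L₁ − L₂ is not regular.

Note that the bare facts "L₁ regular, L₂ non-regular" do not settle the question by themselves: the closure of regular languages under ∪, ∩, complement and difference applies only when BOTH operands are regular. With a non-regular operand the result can come out regular or non-regular depending on the specific languages, so one has to work out L₁ − L₂ for this particular pair, as above.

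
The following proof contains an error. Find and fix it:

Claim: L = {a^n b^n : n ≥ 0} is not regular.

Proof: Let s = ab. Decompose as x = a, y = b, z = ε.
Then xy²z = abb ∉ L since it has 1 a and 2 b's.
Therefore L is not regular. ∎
Error: The string s = ab might be shorter than the pumping length p.

Correction: Choose s = a^p b^p to ensure |s| ≥ p. Also, the decomposition is wrong: with |xy| ≤ p, y cannot include b's when s starts with p a's.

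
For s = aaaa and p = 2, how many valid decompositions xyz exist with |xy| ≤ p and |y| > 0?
3

For s = 'aaaa' with pumping length p = 2:

Constraints: |xy| ≤ 2, |y| > 0

Valid decompositions (|xy| ≤ p, |y| ≥ 1):
  • x='', y='a', z='aaa'
  • x='a', y='a', z='aa'
  • x='', y='aa', z='aa'

Total count: 3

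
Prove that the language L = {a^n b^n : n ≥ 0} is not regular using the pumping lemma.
Assume for contradiction that L is regular, and let p ≥ 1 be the pumping length given by the pumping lemma.
Choose s = a^p b^p. Then s ∈ L and |s| = 2p ≥ p.
By the pumping lemma, s = xyz for some x, y, z with |xy| ≤ p, |y| ≥ 1, and xy^i z ∈ L for every i ≥ 0.
Since |xy| ≤ p and the first p symbols of s are all a's, we must have y = a^k for some k with 1 ≤ k ≤ p.

Take i = 0: xy⁰z = a^(p − k) b^p.
This string has p − k a's but p b's, and p − k < p because k ≥ 1. So xy⁰z ∉ L.

This contradicts the pumping lemma, which requires xy^i z ∈ L for all i ≥ 0.
Hence L = {a^n b^n : n ≥ 0} is not regular. ∎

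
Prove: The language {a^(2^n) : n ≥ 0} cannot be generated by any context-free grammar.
Assume for contradiction that L is context-free, and let p ≥ 1 be the pumping length given by the pumping lemma for CFLs.
Choose s = a^(2^p). Then s ∈ L and |s| = 2^p ≥ p.
By the CFL pumping lemma, s = uvxyz for some u, v, x, y, z with |vxy| ≤ p, |vy| ≥ 1, and uv^i xy^i z ∈ L for every i ≥ 0.
All symbols are a's, so only lengths matter: let k = |vy|, with 1 ≤ k ≤ |vxy| ≤ p < 2^p.

Take i = 2: |uv²xy²z| = 2^p + k, and 2^p < 2^p + k < 2^p + 2^p = 2^(p+1).
So the length lies strictly between consecutive powers of two and is not a power of 2; uv²xy²z ∉ L.

This contradicts the CFL pumping lemma, which requires uv^i xy^i z ∈ L for all i ≥ 0.
Hence L = {a^(2^n) : n ≥ 0} is not context-free. ∎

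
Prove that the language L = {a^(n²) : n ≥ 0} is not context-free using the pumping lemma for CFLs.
Assume for contradiction that L is context-free, and let p ≥ 1 be the pumping length given by the pumping lemma for CFLs.
Choose s = a^(p²). Then s ∈ L and |s| = p² ≥ p.
By the CFL pumping lemma, s = uvxyz for some u, v, x, y, z with |vxy| ≤ p, |vy| ≥ 1, and uv^i xy^i z ∈ L for every i ≥ 0.
All symbols are a's, so only lengths matter: let k = |vy|, with 1 ≤ k ≤ |vxy| ≤ p.

Take i = 2: |uv²xy²z| = p² + k, and p² < p² + k ≤ p² + p < (p + 1)².
So the length lies strictly between consecutive squares and is not a perfect square; uv²xy²z ∉ L.

This contradicts the CFL pumping lemma, which requires uv^i xy^i z ∈ L for all i ≥ 0.
Hence L = {a^(n²) : n ≥ 0} is not context-free. ∎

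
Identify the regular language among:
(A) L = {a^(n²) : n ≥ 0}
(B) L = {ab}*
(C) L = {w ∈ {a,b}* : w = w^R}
(B) {ab}*

(B) L = {ab}* is regular.

This can be recognized by a finite automaton (DFA/NFA).
Regular expressions like {ab}* define regular languages.

The other choices are not regular:
- {a^(n²) : n ≥ 0}: After pumping, length is no longer a perfect square
- {w ∈ {a,b}* : w = w^R}: After pumping, the string is no longer symmetric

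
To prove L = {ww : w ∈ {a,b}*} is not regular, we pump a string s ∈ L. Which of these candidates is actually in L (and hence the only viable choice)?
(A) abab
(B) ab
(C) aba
(A) abab

The pumping lemma is applied to a string s that lies in L, so first check membership of each option:
- (A) abab splits into halves ab · ab, which are equal, so it is in L (w = ab) ✓
- (B) ab has length 2; its halves are a and b, which differ, so it is not in L ✗
- (C) aba has odd length 3, so it cannot be written as ww and is not in L ✗

Only (A) abab is in L, so it is the only candidate that could play the role of s.
(In a complete proof one picks s in terms of the pumping length p so that |s| ≥ p is guaranteed; a fixed string like abab illustrates the shape of such an s.)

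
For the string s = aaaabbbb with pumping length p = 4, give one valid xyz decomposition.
x = '', y = 'aaaa', z = 'bbbb'

For s = aaaabbbb and p = 4, one valid decomposition is:
- x = '' (length 0)
- y = 'aaaa' (length 4)
- z = 'bbbb' (length 4)

Verification:
- xyz = '' + 'aaaa' + 'bbbb' = aaaabbbb ✓
- |xy| = 4 ≤ 4 ✓
- |y| = 4 > 0 ✓

All pumping lemma constraints are satisfied.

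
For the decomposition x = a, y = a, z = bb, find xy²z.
aaabb

Given x = 'a', y = 'a', z = 'bb' and i = 2:

xy^2z = x + y·y·...·y (2 times) + z
       = 'a' + 'a'^2 + 'bb'
       = 'a' + 'aa' + 'bb'
       = 'aaabb'

The pumped string is 'aaabb' with length 5.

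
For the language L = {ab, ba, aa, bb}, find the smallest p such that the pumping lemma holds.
p = 3

For a finite language L, the pumping lemma holds vacuously if p > max|s| for s ∈ L.

The longest string in L = {ab, ba, aa, bb} has length 2.
If p = 3, then no string s ∈ L has |s| ≥ p, so the condition is vacuously true.

The minimum pumping length is p = 3.

Why no smaller p works: for any p ≤ 2, the longest string s ∈ L has |s| = 2 ≥ p, so it would
have to be pumpable; but pumping up (i = 2, 3, ...) produces ever longer strings, which cannot all lie in the
finite language L. So the pumping property fails for every p ≤ 2.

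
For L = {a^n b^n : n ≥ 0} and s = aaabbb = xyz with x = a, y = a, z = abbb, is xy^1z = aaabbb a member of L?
Yes

xy¹z = a · a · abbb = aaabbb.
aaabbb = a^3 b^3 has equal counts (3 = 3), so it is in L.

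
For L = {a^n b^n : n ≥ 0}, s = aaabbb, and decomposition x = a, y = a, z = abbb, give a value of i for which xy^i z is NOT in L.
i = 2

xy²z = a · aa · abbb = aaaabbb; aaaabbb has 4 a's and 3 b's; 4 ≠ 3, so it is not in L.
(Other choices also work, e.g. i = 0, 3; only i = 1 is guaranteed to stay in L since xy¹z = s.)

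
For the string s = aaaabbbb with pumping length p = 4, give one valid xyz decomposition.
x = 'aaa', y = 'a', z = 'bbbb'

For s = aaaabbbb and p = 4, one valid decomposition is:
- x = 'aaa' (length 3)
- y = 'a' (length 1)
- z = 'bbbb' (length 4)

Verification:
- xyz = 'aaa' + 'a' + 'bbbb' = aaaabbbb ✓
- |xy| = 4 ≤ 4 ✓
- |y| = 1 > 0 ✓

All pumping lemma constraints are satisfied.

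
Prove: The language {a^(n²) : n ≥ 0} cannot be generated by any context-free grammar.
Assume for contradiction that L is context-free, and let p ≥ 1 be the pumping length given by the pumping lemma for CFLs.
Choose s = a^(p²). Then s ∈ L and |s| = p² ≥ p.
By the CFL pumping lemma, s = uvxyz for some u, v, x, y, z with |vxy| ≤ p, |vy| ≥ 1, and uv^i xy^i z ∈ L for every i ≥ 0.
All symbols are a's, so only lengths matter: let k = |vy|, with 1 ≤ k ≤ |vxy| ≤ p.

Take i = 2: |uv²xy²z| = p² + k, and p² < p² + k ≤ p² + p < (p + 1)².
So the length lies strictly between consecutive squares and is not a perfect square; uv²xy²z ∉ L.

This contradicts the CFL pumping lemma, which requires uv^i xy^i z ∈ L for all i ≥ 0.
Hence L = {a^(n²) : n ≥ 0} is not context-free. ∎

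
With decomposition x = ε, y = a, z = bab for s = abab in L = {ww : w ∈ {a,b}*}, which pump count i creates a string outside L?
i = 3

xy³z = ε · aaa · bab = aaabab; aaabab has length 6; its halves are aaa and bab, which differ, so it is not in L.
(Other choices also work, e.g. i = 0, 2; only i = 1 is guaranteed to stay in L since xy¹z = s.)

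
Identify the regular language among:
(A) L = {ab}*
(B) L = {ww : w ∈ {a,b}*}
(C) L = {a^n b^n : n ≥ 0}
(A) {ab}*

(A) L = {ab}* is regular.

This can be recognized by a finite automaton (DFA/NFA).
Regular expressions like {ab}* define regular languages.

The other choices are not regular:
- {a^n b^n : n ≥ 0}: After pumping, the number of a's and b's become unequal
- {ww : w ∈ {a,b}*}: After pumping, the two halves no longer match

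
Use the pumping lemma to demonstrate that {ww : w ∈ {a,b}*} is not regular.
Assume for contradiction that L is regular, and let p ≥ 1 be the pumping length given by the pumping lemma.
Choose s = a^p b a^p b. Then s ∈ L (take w = a^p b) and |s| = 2p + 2 ≥ p.
By the pumping lemma, s = xyz for some x, y, z with |xy| ≤ p, |y| ≥ 1, and xy^i z ∈ L for every i ≥ 0.
Since |xy| ≤ p and the first p symbols of s are all a's, y = a^k for some k with 1 ≤ k ≤ p.

Take i = 2: t = xy²z = a^(p + k) b a^p b.
Suppose t = uu for some string u. The string t contains exactly two b's and ends in b, so u contains exactly one b and ends in b; hence u = a^j b for some j, and uu = a^j b a^j b. Comparing with t = a^(p + k) b a^p b forces j = p + k (first block) and j = p (second block), which is impossible since k ≥ 1. So t ∉ L.

This contradicts the pumping lemma, which requires xy^i z ∈ L for all i ≥ 0.
Hence L = {ww : w ∈ {a,b}*} is not regular. ∎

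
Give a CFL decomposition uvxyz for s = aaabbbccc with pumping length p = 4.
u='aa', v='a', x='bb', y='b', z='ccc'

For s = aaabbbccc with pumping length p = 4:

One valid decomposition:
- u = 'aa'
- v = 'a'
- x = 'bb'
- y = 'b'
- z = 'ccc'

Verification:
- uvxyz = 'aa' + 'a' + 'bb' + 'b' + 'ccc' = aaabbbccc ✓
- |vxy| = |'abbb'| = 4 ≤ 4 ✓
- |vy| = |'ab'| = 2 > 0 ✓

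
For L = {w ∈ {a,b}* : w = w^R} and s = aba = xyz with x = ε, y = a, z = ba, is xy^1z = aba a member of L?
Yes

xy¹z = ε · a · ba = aba.
aba reversed is aba, the same string, so it is a palindrome and is in L.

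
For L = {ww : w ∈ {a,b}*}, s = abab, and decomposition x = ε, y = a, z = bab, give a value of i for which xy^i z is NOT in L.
i = 0

xy⁰z = ε · ε · bab = bab; bab has odd length 3, so it cannot be written as ww and is not in L.
(Other choices also work, e.g. i = 2, 3; only i = 1 is guaranteed to stay in L since xy¹z = s.)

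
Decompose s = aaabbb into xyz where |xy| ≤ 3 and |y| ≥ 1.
x = 'aa', y = 'a', z = 'bbb'

For s = aaabbb and p = 3, one valid decomposition is:
- x = 'aa' (length 2)
- y = 'a' (length 1)
- z = 'bbb' (length 3)

Verification:
- xyz = 'aa' + 'a' + 'bbb' = aaabbb ✓
- |xy| = 3 ≤ 3 ✓
- |y| = 1 > 0 ✓

All pumping lemma constraints are satisfied.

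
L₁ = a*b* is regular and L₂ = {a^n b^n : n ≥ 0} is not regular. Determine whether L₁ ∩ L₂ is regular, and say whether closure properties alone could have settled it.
No — L₁ ∩ L₂ is not regular.

Every string a^n b^n already lies in a*b*, so L₁ ∩ L₂ = {a^n b^n : n ≥ 0} = L₂ itself, which is the standard non-regular language (pump s = a^p b^p).

Note that the bare facts "L₁ regular, L₂ non-regular" do not settle the question by themselves: the closure of regular languages under ∪, ∩, complement and difference applies only when BOTH operands are regular. With a non-regular operand the result can come out regular or non-regular depending on the specific languages, so one has to work out L₁ ∩ L₂ for this particular pair, as above.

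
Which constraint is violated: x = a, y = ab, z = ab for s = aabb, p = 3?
Violated: xyz = s

The decomposition x = a, y = ab, z = ab for s = aabb with p = 3
violates the constraint: xyz = s

xyz = 'a' + 'ab' + 'ab' = 'aabab' ≠ 'aabb' = s. The decomposition doesn't reconstruct s.

Pumping lemma constraints:
1. xyz = s (decomposition is valid)
2. |xy| ≤ p
3. |y| > 0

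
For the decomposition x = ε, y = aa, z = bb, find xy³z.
aaaaaabb

Given x = '', y = 'aa', z = 'bb' and i = 3:

xy^3z = x + y·y·...·y (3 times) + z
       = '' + 'aa'^3 + 'bb'
       = '' + 'aaaaaa' + 'bb'
       = 'aaaaaabb'

The pumped string is 'aaaaaabb' with length 8.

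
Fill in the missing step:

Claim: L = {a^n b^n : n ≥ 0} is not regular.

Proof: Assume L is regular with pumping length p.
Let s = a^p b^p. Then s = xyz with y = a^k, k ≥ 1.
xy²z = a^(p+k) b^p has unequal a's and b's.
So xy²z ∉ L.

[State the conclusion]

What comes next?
This contradicts the pumping lemma for regular languages,
which guarantees xy^i z ∈ L for all i ≥ 0.

Since our assumption that L is regular leads to a contradiction,
we conclude that L = {a^n b^n : n ≥ 0} is NOT regular. ∎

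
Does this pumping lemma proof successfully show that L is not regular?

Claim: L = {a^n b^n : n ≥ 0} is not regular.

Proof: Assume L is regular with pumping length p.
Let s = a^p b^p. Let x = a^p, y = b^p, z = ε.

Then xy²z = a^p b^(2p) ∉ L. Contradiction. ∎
The proof is INCORRECT.

Error: The decomposition violates |xy| ≤ p.
With x = a^p and y = b^p, we have |xy| = 2p > p.
The pumping lemma requires |xy| ≤ p, so y must be within the first p characters.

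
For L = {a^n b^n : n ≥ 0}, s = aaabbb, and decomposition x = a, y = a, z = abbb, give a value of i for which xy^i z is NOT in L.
i = 2

xy²z = a · aa · abbb = aaaabbb; aaaabbb has 4 a's and 3 b's; 4 ≠ 3, so it is not in L.
(Other choices also work, e.g. i = 0, 3; only i = 1 is guaranteed to stay in L since xy¹z = s.)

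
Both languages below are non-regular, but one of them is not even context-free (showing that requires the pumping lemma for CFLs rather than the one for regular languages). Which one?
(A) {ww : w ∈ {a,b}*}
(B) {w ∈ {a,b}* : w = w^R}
(A) {ww : w ∈ {a,b}*}

(A) {ww : w ∈ {a,b}*} requires the CFL pumping lemma.

- {w ∈ {a,b}* : w = w^R} is context-free (but not regular)
  • Can be shown non-regular with the regular pumping lemma
  • After pumping, the string is no longer symmetric

- {ww : w ∈ {a,b}*} is NOT context-free
  • Requires the CFL pumping lemma to prove
  • Even a PDA cannot compare two arbitrary halves symbol by symbol; CFL pumping on a^p b^p a^p b^p fails

The CFL pumping lemma is "stronger" in that it can prove non-membership
in the larger class of context-free languages.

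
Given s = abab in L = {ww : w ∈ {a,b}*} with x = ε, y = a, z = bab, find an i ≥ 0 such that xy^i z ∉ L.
i = 3

xy³z = ε · aaa · bab = aaabab; aaabab has length 6; its halves are aaa and bab, which differ, so it is not in L.
(Other choices also work, e.g. i = 0, 2; only i = 1 is guaranteed to stay in L since xy¹z = s.)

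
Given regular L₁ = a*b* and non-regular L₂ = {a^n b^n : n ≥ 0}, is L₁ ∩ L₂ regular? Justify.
No — L₁ ∩ L₂ is not regular.

Every string a^n b^n already lies in a*b*, so L₁ ∩ L₂ = {a^n b^n : n ≥ 0} = L₂ itself, which is the standard non-regular language (pump s = a^p b^p).

Note that the bare facts "L₁ regular, L₂ non-regular" do not settle the question by themselves: the closure of regular languages under ∪, ∩, complement and difference applies only when BOTH operands are regular. With a non-regular operand the result can come out regular or non-regular depending on the specific languages, so one has to work out L₁ ∩ L₂ for this particular pair, as above.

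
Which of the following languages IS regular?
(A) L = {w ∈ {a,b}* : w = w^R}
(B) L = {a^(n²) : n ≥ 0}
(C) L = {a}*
(C) {a}*

(C) L = {a}* is regular.

This can be recognized by a finite automaton (DFA/NFA).
Regular expressions like {a}* define regular languages.

The other choices are not regular:
- {w ∈ {a,b}* : w = w^R}: After pumping, the string is no longer symmetric
- {a^(n²) : n ≥ 0}: After pumping, length is no longer a perfect square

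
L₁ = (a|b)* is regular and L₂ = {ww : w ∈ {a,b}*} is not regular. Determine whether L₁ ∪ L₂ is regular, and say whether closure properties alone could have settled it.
Yes — L₁ ∪ L₂ is regular.

{ww} ⊆ (a|b)*, so L₁ ∪ L₂ = (a|b)*, which is regular.

Note that the bare facts "L₁ regular, L₂ non-regular" do not settle the question by themselves: the closure of regular languages under ∪, ∩, complement and difference applies only when BOTH operands are regular. With a non-regular operand the result can come out regular or non-regular depending on the specific languages, so one has to work out L₁ ∪ L₂ for this particular pair, as above.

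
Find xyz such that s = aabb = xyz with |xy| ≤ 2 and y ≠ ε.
x = '', y = 'aa', z = 'bb'

For s = aabb and p = 2, one valid decomposition is:
- x = '' (length 0)
- y = 'aa' (length 2)
- z = 'bb' (length 2)

Verification:
- xyz = '' + 'aa' + 'bb' = aabb ✓
- |xy| = 2 ≤ 2 ✓
- |y| = 2 > 0 ✓

All pumping lemma constraints are satisfied.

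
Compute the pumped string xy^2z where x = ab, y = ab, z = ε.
ababab

Given x = 'ab', y = 'ab', z = '' and i = 2:

xy^2z = x + y·y·...·y (2 times) + z
       = 'ab' + 'ab'^2 + ''
       = 'ab' + 'abab' + ''
       = 'ababab'

The pumped string is 'ababab' with length 6.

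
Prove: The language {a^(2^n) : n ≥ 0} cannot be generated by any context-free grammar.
Assume for contradiction that L is context-free, and let p ≥ 1 be the pumping length given by the pumping lemma for CFLs.
Choose s = a^(2^p). Then s ∈ L and |s| = 2^p ≥ p.
By the CFL pumping lemma, s = uvxyz for some u, v, x, y, z with |vxy| ≤ p, |vy| ≥ 1, and uv^i xy^i z ∈ L for every i ≥ 0.
All symbols are a's, so only lengths matter: let k = |vy|, with 1 ≤ k ≤ |vxy| ≤ p < 2^p.

Take i = 2: |uv²xy²z| = 2^p + k, and 2^p < 2^p + k < 2^p + 2^p = 2^(p+1).
So the length lies strictly between consecutive powers of two and is not a power of 2; uv²xy²z ∉ L.

This contradicts the CFL pumping lemma, which requires uv^i xy^i z ∈ L for all i ≥ 0.
Hence L = {a^(2^n) : n ≥ 0} is not context-free. ∎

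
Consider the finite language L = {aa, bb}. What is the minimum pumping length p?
p = 3

For a finite language L, the pumping lemma holds vacuously if p > max|s| for s ∈ L.

The longest string in L = {aa, bb} has length 2.
If p = 3, then no string s ∈ L has |s| ≥ p, so the condition is vacuously true.

The minimum pumping length is p = 3.

Why no smaller p works: for any p ≤ 2, the longest string s ∈ L has |s| = 2 ≥ p, so it would
have to be pumpable; but pumping up (i = 2, 3, ...) produces ever longer strings, which cannot all lie in the
finite language L. So the pumping property fails for every p ≤ 2.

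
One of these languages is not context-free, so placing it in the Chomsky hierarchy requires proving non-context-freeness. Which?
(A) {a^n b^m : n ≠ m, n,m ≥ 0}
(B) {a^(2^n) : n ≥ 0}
(B) {a^(2^n) : n ≥ 0}

(B) {a^(2^n) : n ≥ 0} requires the CFL pumping lemma.

- {a^n b^m : n ≠ m, n,m ≥ 0} is context-free (but not regular)
  • Can be shown non-regular with the regular pumping lemma
  • After pumping a's, we can make n = m

- {a^(2^n) : n ≥ 0} is NOT context-free
  • Requires the CFL pumping lemma to prove
  • Gaps between powers of 2 grow exponentially

The CFL pumping lemma is "stronger" in that it can prove non-membership
in the larger class of context-free languages.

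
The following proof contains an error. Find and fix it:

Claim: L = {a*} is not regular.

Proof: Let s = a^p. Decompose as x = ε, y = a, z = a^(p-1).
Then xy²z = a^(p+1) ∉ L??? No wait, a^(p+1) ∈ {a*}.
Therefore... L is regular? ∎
Error: The proof attempts to show a*  is not regular, but a* IS regular!

Correction: a* is a regular language (recognized by a simple DFA with one accepting state and self-loop on 'a'). The pumping lemma can only prove non-regularity, not regularity. For regular languages, pumping always works.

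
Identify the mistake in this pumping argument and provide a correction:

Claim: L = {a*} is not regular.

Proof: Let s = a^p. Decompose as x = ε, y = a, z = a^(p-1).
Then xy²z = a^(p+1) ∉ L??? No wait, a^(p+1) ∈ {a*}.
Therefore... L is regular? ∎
Error: The proof attempts to show a*  is not regular, but a* IS regular!

Correction: a* is a regular language (recognized by a simple DFA with one accepting state and self-loop on 'a'). The pumping lemma can only prove non-regularity, not regularity. For regular languages, pumping always works.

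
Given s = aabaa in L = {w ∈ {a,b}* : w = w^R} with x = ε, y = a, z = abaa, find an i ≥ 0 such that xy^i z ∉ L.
i = 2

xy²z = ε · aa · abaa = aaabaa; aaabaa reversed is aabaaa ≠ aaabaa, so it is not a palindrome and is not in L.
(Other choices also work, e.g. i = 0, 3; only i = 1 is guaranteed to stay in L since xy¹z = s.)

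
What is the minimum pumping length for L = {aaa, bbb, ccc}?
p = 4

For a finite language L, the pumping lemma holds vacuously if p > max|s| for s ∈ L.

The longest string in L = {aaa, bbb, ccc} has length 3.
If p = 4, then no string s ∈ L has |s| ≥ p, so the condition is vacuously true.

The minimum pumping length is p = 4.

Why no smaller p works: for any p ≤ 3, the longest string s ∈ L has |s| = 3 ≥ p, so it would
have to be pumpable; but pumping up (i = 2, 3, ...) produces ever longer strings, which cannot all lie in the
finite language L. So the pumping property fails for every p ≤ 3.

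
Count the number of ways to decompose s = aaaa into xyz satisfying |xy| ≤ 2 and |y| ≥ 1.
3

For s = 'aaaa' with pumping length p = 2:

Constraints: |xy| ≤ 2, |y| > 0

Valid decompositions (|xy| ≤ p, |y| ≥ 1):
  • x='', y='a', z='aaa'
  • x='a', y='a', z='aa'
  • x='', y='aa', z='aa'

Total count: 3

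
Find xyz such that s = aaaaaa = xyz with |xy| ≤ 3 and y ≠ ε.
x = 'a', y = 'aa', z = 'aaa'

For s = aaaaaa and p = 3, one valid decomposition is:
- x = 'a' (length 1)
- y = 'aa' (length 2)
- z = 'aaa' (length 3)

Verification:
- xyz = 'a' + 'aa' + 'aaa' = aaaaaa ✓
- |xy| = 3 ≤ 3 ✓
- |y| = 2 > 0 ✓

All pumping lemma constraints are satisfied.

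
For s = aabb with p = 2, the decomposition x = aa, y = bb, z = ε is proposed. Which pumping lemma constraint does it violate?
Violated: |xy| ≤ p

The decomposition x = aa, y = bb, z = ε for s = aabb with p = 2
violates the constraint: |xy| ≤ p

|xy| = |aabb| = 4 > 2 = p. The decomposition puts too many characters in xy.

Pumping lemma constraints:
1. xyz = s (decomposition is valid)
2. |xy| ≤ p
3. |y| > 0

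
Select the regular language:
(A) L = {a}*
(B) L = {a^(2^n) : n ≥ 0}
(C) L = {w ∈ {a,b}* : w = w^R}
(A) {a}*

(A) L = {a}* is regular.

This can be recognized by a finite automaton (DFA/NFA).
Regular expressions like {a}* define regular languages.

The other choices are not regular:
- {a^(2^n) : n ≥ 0}: After pumping, length is no longer a power of 2
- {w ∈ {a,b}* : w = w^R}: After pumping, the string is no longer symmetric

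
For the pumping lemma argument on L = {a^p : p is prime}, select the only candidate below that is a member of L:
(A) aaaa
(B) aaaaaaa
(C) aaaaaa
(B) aaaaaaa

The pumping lemma is applied to a string s that lies in L, so first check membership of each option:
- (A) aaaa has length 4 = 2 × 2, which is not prime, so it is not in L ✗
- (B) aaaaaaa has length 7, which is prime, so it is in L ✓
- (C) aaaaaa has length 6 = 2 × 3, which is not prime, so it is not in L ✗

Only (B) aaaaaaa is in L, so it is the only candidate that could play the role of s.
(In a complete proof one picks s in terms of the pumping length p so that |s| ≥ p is guaranteed; a fixed string like aaaaaaa illustrates the shape of such an s.)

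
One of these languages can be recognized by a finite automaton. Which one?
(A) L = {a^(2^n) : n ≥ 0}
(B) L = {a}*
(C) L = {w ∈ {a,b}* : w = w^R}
(B) {a}*

(B) L = {a}* is regular.

This can be recognized by a finite automaton (DFA/NFA).
Regular expressions like {a}* define regular languages.

The other choices are not regular:
- {a^(2^n) : n ≥ 0}: After pumping, length is no longer a power of 2
- {w ∈ {a,b}* : w = w^R}: After pumping, the string is no longer symmetric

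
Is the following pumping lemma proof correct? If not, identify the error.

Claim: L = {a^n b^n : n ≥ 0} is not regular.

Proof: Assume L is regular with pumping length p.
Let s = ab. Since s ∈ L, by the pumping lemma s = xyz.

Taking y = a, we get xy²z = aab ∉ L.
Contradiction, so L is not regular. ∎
The proof is INCORRECT.

Error: The string s = ab may be shorter than p.
The pumping lemma only applies to strings with |s| ≥ p, and p is not under our control.
We must choose s in terms of p, e.g. s = a^p b^p, to ensure |s| ≥ p.
(The proof also fixes one particular y; a valid argument must handle every decomposition with |xy| ≤ p and |y| ≥ 1 — for s = a^p b^p this forces y = a^k, and then xy²z = a^(p+k) b^p ∉ L.)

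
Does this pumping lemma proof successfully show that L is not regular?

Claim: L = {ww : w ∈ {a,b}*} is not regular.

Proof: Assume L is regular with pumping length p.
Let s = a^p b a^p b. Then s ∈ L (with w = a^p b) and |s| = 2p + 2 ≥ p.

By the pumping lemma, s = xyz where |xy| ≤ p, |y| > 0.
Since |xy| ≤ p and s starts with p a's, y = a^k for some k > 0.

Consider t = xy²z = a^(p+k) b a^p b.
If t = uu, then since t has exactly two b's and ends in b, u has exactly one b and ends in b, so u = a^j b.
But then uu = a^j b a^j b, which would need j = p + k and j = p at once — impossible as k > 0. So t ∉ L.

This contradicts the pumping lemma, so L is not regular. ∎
The proof is correct.

This proof is valid because:
1. s = a^p b a^p b is in L and is chosen in terms of p, so |s| ≥ p holds for every p
2. The decomposition analysis is correct: |xy| ≤ p forces y to lie inside the leading a's
3. The contradiction is valid: the argument shows a^(p+k) b a^p b cannot be split into two equal halves
4. The conclusion follows logically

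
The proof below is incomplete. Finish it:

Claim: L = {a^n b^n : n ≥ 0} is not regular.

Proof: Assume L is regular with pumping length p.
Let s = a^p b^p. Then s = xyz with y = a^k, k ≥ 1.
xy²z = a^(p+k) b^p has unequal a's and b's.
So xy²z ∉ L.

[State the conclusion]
This contradicts the pumping lemma for regular languages,
which guarantees xy^i z ∈ L for all i ≥ 0.

Since our assumption that L is regular leads to a contradiction,
we conclude that L = {a^n b^n : n ≥ 0} is NOT regular. ∎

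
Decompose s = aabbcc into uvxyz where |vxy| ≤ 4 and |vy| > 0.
u='a', v='a', x='bb', y='c', z='c'

For s = aabbcc with pumping length p = 4:

One valid decomposition:
- u = 'a'
- v = 'a'
- x = 'bb'
- y = 'c'
- z = 'c'

Verification:
- uvxyz = 'a' + 'a' + 'bb' + 'c' + 'c' = aabbcc ✓
- |vxy| = |'abbc'| = 4 ≤ 4 ✓
- |vy| = |'ac'| = 2 > 0 ✓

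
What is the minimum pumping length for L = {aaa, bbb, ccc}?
p = 4

For a finite language L, the pumping lemma holds vacuously if p > max|s| for s ∈ L.

The longest string in L = {aaa, bbb, ccc} has length 3.
If p = 4, then no string s ∈ L has |s| ≥ p, so the condition is vacuously true.

The minimum pumping length is p = 4.

Why no smaller p works: for any p ≤ 3, the longest string s ∈ L has |s| = 3 ≥ p, so it would
have to be pumpable; but pumping up (i = 2, 3, ...) produces ever longer strings, which cannot all lie in the
finite language L. So the pumping property fails for every p ≤ 3.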